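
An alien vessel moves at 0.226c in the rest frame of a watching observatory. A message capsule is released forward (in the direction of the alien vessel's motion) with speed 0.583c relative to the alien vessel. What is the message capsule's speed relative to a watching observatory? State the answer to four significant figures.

In units of c, u = (u' + v)/(1 + u'v) with u' = 0.583 and v = 0.226.
Numerator: 0.583 + 0.226 = 0.809. Denominator: 1 + (0.583)(0.226) = 1.131758.
u = 0.809/1.131758 = 0.71482, so the speed is 0.7148c.

0.7148c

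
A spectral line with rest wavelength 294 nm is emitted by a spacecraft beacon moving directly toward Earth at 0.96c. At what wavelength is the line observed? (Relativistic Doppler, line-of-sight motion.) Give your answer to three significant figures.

Relativistic Doppler for wavelength: λ_obs = λ_src · √((1−β)/(1+β)).
With β = 0.96: factor = √(0.04/1.96) = 0.14286.
λ_obs = 294 × 0.14286 = 42.0 nm.

42.0 nm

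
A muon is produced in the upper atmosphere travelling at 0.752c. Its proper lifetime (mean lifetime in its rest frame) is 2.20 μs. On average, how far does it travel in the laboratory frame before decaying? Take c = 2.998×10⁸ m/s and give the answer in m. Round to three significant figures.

752 m

Lorentz factor: γ = (1 − 0.565504)^(−1/2) = 1.5171.
Lab-frame lifetime: Δt = γτ = 1.5171 × 2.20 μs = 3.3376 μs.
Distance: d = vΔt = 0.752 × 2.998×10⁸ m/s × 3.3376×10^-6 s = 752 m.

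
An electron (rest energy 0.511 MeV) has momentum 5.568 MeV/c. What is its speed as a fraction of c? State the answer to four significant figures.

pc/(mc²) = 5.568/0.511 = 10.896 = βγ = β/√(1−β²).
So β² = x²/(1 + x²) with x = 10.896: x² = 118.723, β² = 118.723/119.723 = 0.991647, β = 0.9958.

0.9958c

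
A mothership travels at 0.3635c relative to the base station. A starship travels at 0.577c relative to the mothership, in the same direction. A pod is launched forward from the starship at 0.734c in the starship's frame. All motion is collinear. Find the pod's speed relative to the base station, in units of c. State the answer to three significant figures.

First combine the pod and starship (S''→S'): u₁ = (0.734 + 0.577)/(1 + 0.734×0.577) = 1.311/1.423518 = 0.92096.
Then combine with the mothership (S'→S): u = (0.92096 + 0.3635)/(1 + 0.92096×0.3635) = 1.28446/1.33476896 = 0.96231.

0.962c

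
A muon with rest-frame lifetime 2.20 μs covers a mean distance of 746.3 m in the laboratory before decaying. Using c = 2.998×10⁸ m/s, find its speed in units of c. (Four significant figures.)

d = βγcτ ⇒ βγ = d/(cτ) = 746.3 m / (659.56 m) = 1.1315.
β = (βγ)/√(1+(βγ)²) = 1.1315/√2.28029 = 0.7493.

0.7493c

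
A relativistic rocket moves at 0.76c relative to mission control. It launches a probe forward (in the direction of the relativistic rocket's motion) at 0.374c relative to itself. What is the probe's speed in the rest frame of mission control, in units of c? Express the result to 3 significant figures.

Relativistic velocity addition: u = (u' + v)/(1 + u'v/c²), with u' = 0.374c and v = 0.76c.
Numerator: 0.374 + 0.76 = 1.134. Denominator: 1 + (0.374)(0.76) = 1.28424.
u = 1.134/1.28424 = 0.88301, so the speed is 0.883c.

0.883c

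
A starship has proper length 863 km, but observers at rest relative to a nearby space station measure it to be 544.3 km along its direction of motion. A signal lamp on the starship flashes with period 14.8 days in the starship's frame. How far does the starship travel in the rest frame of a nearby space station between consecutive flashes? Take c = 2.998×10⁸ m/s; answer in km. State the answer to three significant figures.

Length contraction gives γ = L₀/L = 863/544.3 = 1.58552.
β = √(1 − 1/γ²) = 0.77602. Lab-frame period = γτ = 1.58552×14.8 days = 23.466 days. Distance = βc × γτ = 0.77602 × 2.998×10⁸ m/s × 2027462.4 s = 4.7169×10^14 m = 4.72×10^11 km.

4.72×10^11 km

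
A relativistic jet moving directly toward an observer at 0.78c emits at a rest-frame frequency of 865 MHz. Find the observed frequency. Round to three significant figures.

2460 MHz

Relativistic Doppler (source moving toward): f_obs = f_src · √((1+β)/(1−β)).
With β = 0.78: factor = √(1.78/0.22) = 2.8445.
f_obs = 865 × 2.8445 = 2460 MHz.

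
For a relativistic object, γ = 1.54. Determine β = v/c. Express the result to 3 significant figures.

0.760

β = √(1 − 1/γ²) = √(1 − 1/2.3716) = √0.578344 = 0.760.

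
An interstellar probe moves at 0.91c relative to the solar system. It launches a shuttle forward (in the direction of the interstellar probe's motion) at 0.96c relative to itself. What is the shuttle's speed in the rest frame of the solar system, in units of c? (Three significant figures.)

0.998c

In units of c, u = (u' + v)/(1 + u'v) with u' = 0.96 and v = 0.91.
Numerator: 0.96 + 0.91 = 1.87. Denominator: 1 + (0.96)(0.91) = 1.8736.
u = 1.87/1.8736 = 0.99808, so the speed is 0.998c.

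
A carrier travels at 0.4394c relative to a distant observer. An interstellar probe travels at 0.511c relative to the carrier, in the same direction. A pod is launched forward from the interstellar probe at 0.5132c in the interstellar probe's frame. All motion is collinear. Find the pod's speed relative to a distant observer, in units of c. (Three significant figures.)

0.922c

Compose velocities in two stages. Stage 1 (into S'): u₁ = (0.5132+0.511)/(1+0.5132×0.511) = 0.81141.
Stage 2 (into S): u = (0.81141+0.4394)/(1+0.81141×0.4394) = 0.92206, so the speed is 0.922c.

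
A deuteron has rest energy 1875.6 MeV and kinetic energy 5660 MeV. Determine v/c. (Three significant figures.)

0.969

γ = 1 + K/(mc²) = 1 + 5660/1875.6 = 4.0177.
β = √(1 − 1/γ²) = √(1 − 0.0619505) = √0.9380495 = 0.969.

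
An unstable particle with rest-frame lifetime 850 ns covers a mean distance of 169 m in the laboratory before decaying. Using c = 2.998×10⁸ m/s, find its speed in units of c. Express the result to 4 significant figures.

0.5527c

d = βγcτ ⇒ βγ = d/(cτ) = 169.0 m / (254.83 m) = 0.66319.
β = (βγ)/√(1+(βγ)²) = 0.66319/√1.439821 = 0.5527.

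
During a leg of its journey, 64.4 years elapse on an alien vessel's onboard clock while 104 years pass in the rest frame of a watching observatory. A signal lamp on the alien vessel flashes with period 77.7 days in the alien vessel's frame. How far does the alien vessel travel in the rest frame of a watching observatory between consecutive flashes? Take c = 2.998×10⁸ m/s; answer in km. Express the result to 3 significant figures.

2.55×10^12 km

γ = Δt/Δτ = 104/64.4 = 1.61491.
β = √(1 − 1/γ²) = 0.78521. Lab-frame period = γτ = 1.61491×77.7 days = 125.48 days. Distance = βc × γτ = 0.78521 × 2.998×10⁸ m/s × 10841472 s = 2.5521×10^15 m = 2.55×10^12 km.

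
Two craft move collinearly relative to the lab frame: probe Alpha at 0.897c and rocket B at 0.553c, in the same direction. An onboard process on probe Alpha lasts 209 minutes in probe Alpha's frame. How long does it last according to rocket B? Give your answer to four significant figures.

286.0 minutes

The velocity of probe Alpha relative to rocket B is (0.897 − 0.553)c / (1 − 0.897×0.553) = 0.6826c; relative speed 0.6826c.
γ for this relative speed: γ = 1/√(1 − 0.465943) = 1.3684.
The clock on probe Alpha records proper time, so rocket B measures Δt = γΔτ = 1.3684 × 209 = 286.0 minutes.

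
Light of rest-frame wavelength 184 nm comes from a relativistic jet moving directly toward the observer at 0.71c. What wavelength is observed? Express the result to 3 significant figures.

75.8 nm

Relativistic Doppler for wavelength: λ_obs = λ_src · √((1−β)/(1+β)).
With β = 0.71: factor = √(0.29/1.71) = 0.41181.
λ_obs = 184 × 0.41181 = 75.8 nm.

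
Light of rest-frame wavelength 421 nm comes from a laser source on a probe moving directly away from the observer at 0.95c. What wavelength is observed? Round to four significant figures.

Relativistic Doppler for wavelength: λ_obs = λ_src · √((1+β)/(1−β)).
With β = 0.95: factor = √(1.95/0.05) = 6.245.
λ_obs = 421 × 6.245 = 2629 nm.

2629 nm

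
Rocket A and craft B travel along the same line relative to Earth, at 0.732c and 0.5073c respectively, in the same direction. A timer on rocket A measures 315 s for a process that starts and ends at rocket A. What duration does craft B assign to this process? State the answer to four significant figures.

337.3 s

The velocity of rocket A relative to craft B is (0.732 − 0.5073)c / (1 − 0.732×0.5073) = 0.35743c; relative speed 0.35743c.
At |u| = 0.35743c, γ = (1 − 0.127756)^(−1/2) = 1.0707.
Rocket A's interval is proper; time dilation gives Δt_B = γΔτ = 1.0707 × 315 s = 337.3 s.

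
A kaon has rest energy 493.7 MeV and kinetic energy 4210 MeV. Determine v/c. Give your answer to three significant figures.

0.994

K = (γ−1)mc², so γ = 1 + 4210/493.7 = 9.5274.
Then v/c = √(1 − γ⁻²) = √(1 − 0.0110167) = √0.9889833 = 0.994.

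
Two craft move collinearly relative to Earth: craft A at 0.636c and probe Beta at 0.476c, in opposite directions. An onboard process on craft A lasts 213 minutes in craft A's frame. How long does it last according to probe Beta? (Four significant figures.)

408.9 minutes

Transform craft A's velocity into probe Beta's frame: (0.636 + 0.476)/(1 + 0.636·0.476) = 1.112/1.302736, so the relative speed is 0.85359c.
At |u| = 0.85359c, γ = (1 − 0.728616)^(−1/2) = 1.9196.
Craft A's interval is proper; time dilation gives Δt_B = γΔτ = 1.9196 × 213 minutes = 408.9 minutes.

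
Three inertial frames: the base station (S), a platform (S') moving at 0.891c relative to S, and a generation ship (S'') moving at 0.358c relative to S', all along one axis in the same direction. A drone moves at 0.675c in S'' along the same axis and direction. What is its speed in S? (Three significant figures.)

Compose velocities in two stages. Stage 1 (into S'): u₁ = (0.675+0.358)/(1+0.675×0.358) = 0.83196.
Stage 2 (into S): u = (0.83196+0.891)/(1+0.83196×0.891) = 0.98948, so the speed is 0.989c.

0.989c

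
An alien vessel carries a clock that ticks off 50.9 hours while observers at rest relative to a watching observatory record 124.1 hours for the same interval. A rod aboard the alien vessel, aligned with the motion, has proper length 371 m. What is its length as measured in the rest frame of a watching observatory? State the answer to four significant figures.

From Δt = γΔτ: γ = 124.1/50.9 = 2.43811.
The rod contracts by the same γ: 371 m / 2.43811 = 152.2 m.

152.2 m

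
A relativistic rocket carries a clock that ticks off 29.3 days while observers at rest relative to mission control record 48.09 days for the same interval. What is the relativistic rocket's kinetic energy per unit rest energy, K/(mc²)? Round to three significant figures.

0.641

From Δt = γΔτ: γ = 48.09/29.3 = 1.6413.
Since K = (γ−1)mc², K/(mc²) = 1.6413 − 1 = 0.641.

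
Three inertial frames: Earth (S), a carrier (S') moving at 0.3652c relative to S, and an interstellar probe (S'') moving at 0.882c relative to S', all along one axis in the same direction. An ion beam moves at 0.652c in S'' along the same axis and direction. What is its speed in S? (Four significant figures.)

0.9878c

Apply u = (u'+v)/(1+u'v) twice. Ion beam in the carrier frame: (0.652+0.882)/(1+0.652·0.882) = 1.534/1.575064 = 0.97393c.
That velocity, transformed to the rest frame of Earth: (0.97393+0.3652)/(1+0.97393·0.3652) = 1.33913/1.355679236 = 0.98779c.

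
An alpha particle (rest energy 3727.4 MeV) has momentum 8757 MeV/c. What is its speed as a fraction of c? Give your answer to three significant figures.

0.920c

pc/(mc²) = 8757/3727.4 = 2.3494 = βγ = β/√(1−β²).
So β² = x²/(1 + x²) with x = 2.3494: x² = 5.51968, β² = 5.51968/6.51968 = 0.846618, β = 0.920.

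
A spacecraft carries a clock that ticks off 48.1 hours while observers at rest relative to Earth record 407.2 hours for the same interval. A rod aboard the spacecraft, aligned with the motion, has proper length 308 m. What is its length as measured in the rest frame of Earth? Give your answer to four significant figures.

From Δt = γΔτ: γ = 407.2/48.1 = 8.4657.
L = L₀/γ = 308/8.4657 = 36.38 m.

36.38 m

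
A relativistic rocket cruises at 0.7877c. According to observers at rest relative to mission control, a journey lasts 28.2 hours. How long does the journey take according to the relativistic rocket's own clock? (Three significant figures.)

Lorentz factor: γ = (1 − 0.62047129)^(−1/2) = 1.6232.
The relativistic rocket's clock runs slow as seen from mission control, so Δτ = Δt/γ = 28.2/1.6232 = 17.4 hours.

17.4 hours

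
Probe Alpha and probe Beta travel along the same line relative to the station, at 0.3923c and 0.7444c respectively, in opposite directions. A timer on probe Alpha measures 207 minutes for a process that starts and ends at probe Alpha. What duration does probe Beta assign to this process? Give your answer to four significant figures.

435.4 minutes

The velocity of probe Alpha relative to probe Beta is (0.3923 + 0.7444)c / (1 + 0.3923×0.7444) = 0.87978c; relative speed 0.87978c.
γ for this relative speed: γ = 1/√(1 − 0.774013) = 2.1036.
Probe Alpha's interval is proper; time dilation gives Δt_B = γΔτ = 2.1036 × 207 minutes = 435.4 minutes.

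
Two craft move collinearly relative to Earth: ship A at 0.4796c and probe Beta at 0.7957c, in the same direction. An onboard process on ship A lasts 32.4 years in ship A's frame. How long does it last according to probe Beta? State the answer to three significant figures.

37.7 years

The velocity of ship A relative to probe Beta is (0.4796 − 0.7957)c / (1 − 0.4796×0.7957) = −0.51117c; relative speed 0.51117c.
γ for this relative speed: γ = 1/√(1 − 0.261295) = 1.1635.
The clock on ship A records proper time, so probe Beta measures Δt = γΔτ = 1.1635 × 32.4 = 37.7 years.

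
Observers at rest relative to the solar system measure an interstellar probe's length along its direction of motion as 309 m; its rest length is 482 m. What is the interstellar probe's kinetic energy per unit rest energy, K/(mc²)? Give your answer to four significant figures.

Length contraction gives γ = L₀/L = 482/309 = 1.55987.
K/(mc²) = γ − 1 = 1.55987 − 1 = 0.5599.

0.5599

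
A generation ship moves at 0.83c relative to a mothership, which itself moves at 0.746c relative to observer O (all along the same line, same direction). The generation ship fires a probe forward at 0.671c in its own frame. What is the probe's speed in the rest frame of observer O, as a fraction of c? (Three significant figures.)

Compose velocities in two stages. Stage 1 (into S'): u₁ = (0.671+0.83)/(1+0.671×0.83) = 0.96408.
Stage 2 (into S): u = (0.96408+0.746)/(1+0.96408×0.746) = 0.99469, so the speed is 0.995c.

0.995c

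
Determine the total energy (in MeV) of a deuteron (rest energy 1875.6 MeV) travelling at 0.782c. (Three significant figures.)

Lorentz factor: γ = (1 − 0.611524)^(−1/2) = 1.6044.
Total energy: E = γmc² = 1.6044 × 1875.6 MeV = 3010 MeV.

3010 MeV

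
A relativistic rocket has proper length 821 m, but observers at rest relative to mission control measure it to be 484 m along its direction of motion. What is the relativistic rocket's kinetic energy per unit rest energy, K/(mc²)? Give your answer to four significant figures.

0.6963

Length contraction gives γ = L₀/L = 821/484 = 1.69628.
Since K = (γ−1)mc², K/(mc²) = 1.69628 − 1 = 0.6963.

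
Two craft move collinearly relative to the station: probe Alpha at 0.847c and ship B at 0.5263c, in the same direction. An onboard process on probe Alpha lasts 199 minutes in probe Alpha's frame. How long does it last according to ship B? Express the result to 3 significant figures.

244 minutes

Speed of probe Alpha in ship B's frame: u = (v_A − v_B)/(1 − v_A v_B/c²) = (0.847 − 0.5263)/(1 − 0.847×0.5263) = 0.3207/0.5542239 = 0.57865; |u| = 0.57865c.
γ for this relative speed: γ = 1/√(1 − 0.334836) = 1.2261.
The clock on probe Alpha records proper time, so ship B measures Δt = γΔτ = 1.2261 × 199 = 244 minutes.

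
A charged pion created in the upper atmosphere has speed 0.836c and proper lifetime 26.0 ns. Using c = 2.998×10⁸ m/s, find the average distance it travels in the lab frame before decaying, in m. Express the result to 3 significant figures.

11.9 m

γ = 1/√(1 − β²) = 1/√(1 − 0.698896) = 1/√0.301104 = 1/0.548729 = 1.8224.
Lab-frame lifetime: Δt = γτ = 1.8224 × 26.0 ns = 47.382 ns.
Distance: d = vΔt = 0.836 × 2.998×10⁸ m/s × 4.7382×10^-8 s = 11.9 m.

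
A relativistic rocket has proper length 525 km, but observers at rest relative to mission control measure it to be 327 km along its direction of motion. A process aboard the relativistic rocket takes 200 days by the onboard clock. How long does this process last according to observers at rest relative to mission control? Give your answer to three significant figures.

321 days

Length contraction gives γ = L₀/L = 525/327 = 1.6055.
Δt = γΔτ = 1.6055 × 200 = 321 days.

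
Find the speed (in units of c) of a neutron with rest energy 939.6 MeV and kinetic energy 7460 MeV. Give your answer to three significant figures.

0.994c

K = (γ−1)mc², so γ = 1 + 7460/939.6 = 8.9395.
Then v/c = √(1 − γ⁻²) = √(1 − 0.0125133) = √0.9874867 = 0.994.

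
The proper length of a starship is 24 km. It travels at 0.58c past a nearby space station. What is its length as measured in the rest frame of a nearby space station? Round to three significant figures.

19.6 km

γ = 1/√(1 − β²) = 1/√(1 − 0.3364) = 1/√0.6636 = 1/0.814616 = 1.2276.
Length contraction: L = L₀/γ = 24/1.2276 = 19.6 km.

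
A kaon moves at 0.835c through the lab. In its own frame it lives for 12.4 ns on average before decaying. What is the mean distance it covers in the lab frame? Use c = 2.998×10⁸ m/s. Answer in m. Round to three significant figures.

5.64 m

γ = 1/√(1 − β²) = 1/√(1 − 0.697225) = 1/√0.302775 = 1/0.55025 = 1.8174.
Lab-frame lifetime: Δt = γτ = 1.8174 × 12.4 ns = 22.536 ns.
Distance: d = vΔt = 0.835 × 2.998×10⁸ m/s × 2.2536×10^-8 s = 5.64 m.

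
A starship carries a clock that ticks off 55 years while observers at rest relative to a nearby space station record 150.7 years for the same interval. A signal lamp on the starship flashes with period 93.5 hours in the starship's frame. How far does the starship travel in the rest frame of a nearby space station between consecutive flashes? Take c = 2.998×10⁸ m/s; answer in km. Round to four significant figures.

γ = Δt/Δτ = 150.7/55 = 2.74.
β = √(1 − 1/γ²) = 0.93102. Lab-frame period = γτ = 2.74×93.5 hours = 256.19 hours. Distance = βc × γτ = 0.93102 × 2.998×10⁸ m/s × 922284 s = 2.5743×10^14 m = 2.574×10^11 km.

2.574×10^11 km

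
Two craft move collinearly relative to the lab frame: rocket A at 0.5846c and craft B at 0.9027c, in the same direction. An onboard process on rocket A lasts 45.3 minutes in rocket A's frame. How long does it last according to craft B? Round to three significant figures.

61.3 minutes

Speed of rocket A in craft B's frame: u = (v_A − v_B)/(1 − v_A v_B/c²) = (0.5846 − 0.9027)/(1 − 0.5846×0.9027) = −0.3181/0.47228158 = −0.67354; |u| = 0.67354c.
At |u| = 0.67354c, γ = (1 − 0.453656)^(−1/2) = 1.3529.
Rocket A's interval is proper; time dilation gives Δt_B = γΔτ = 1.3529 × 45.3 minutes = 61.3 minutes.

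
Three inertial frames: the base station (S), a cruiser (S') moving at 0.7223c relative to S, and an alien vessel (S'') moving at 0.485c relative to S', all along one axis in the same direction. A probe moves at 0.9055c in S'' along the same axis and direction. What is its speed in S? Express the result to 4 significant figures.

Apply u = (u'+v)/(1+u'v) twice. Probe in the cruiser frame: (0.9055+0.485)/(1+0.9055·0.485) = 1.3905/1.4391675 = 0.96618c.
That velocity, transformed to the rest frame of the base station: (0.96618+0.7223)/(1+0.96618·0.7223) = 1.68848/1.697871814 = 0.99447c.

0.9945c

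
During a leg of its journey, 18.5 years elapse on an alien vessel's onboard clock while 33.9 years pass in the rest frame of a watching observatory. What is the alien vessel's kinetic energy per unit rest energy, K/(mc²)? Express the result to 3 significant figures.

0.832

From Δt = γΔτ: γ = 33.9/18.5 = 1.83243.
Since K = (γ−1)mc², K/(mc²) = 1.83243 − 1 = 0.832.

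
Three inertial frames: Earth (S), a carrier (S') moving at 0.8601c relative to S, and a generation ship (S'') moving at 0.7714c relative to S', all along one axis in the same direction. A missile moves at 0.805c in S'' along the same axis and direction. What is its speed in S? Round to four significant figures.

0.9979c

First combine the missile and generation ship (S''→S'): u₁ = (0.805 + 0.7714)/(1 + 0.805×0.7714) = 1.5764/1.620977 = 0.9725.
Then combine with the carrier (S'→S): u = (0.9725 + 0.8601)/(1 + 0.9725×0.8601) = 1.8326/1.83644725 = 0.99791.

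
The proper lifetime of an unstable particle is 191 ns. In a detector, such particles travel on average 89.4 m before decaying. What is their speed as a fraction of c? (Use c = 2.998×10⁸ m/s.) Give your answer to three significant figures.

0.842c

Lab distance = (lab lifetime)·v = γτ·βc, so βγ = d/(cτ) = 89.40/(2.998×10⁸ × 1.910×10^-7) = 1.5613.
With βγ = 1.5613: γ² = 1 + (βγ)² = 3.43766, and β = (βγ)/γ = 1.5613/1.85409 = 0.842.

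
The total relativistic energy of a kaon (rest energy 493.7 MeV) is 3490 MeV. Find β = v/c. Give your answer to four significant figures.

γ = E/(mc²) = 3490/493.7 = 7.0691.
β = √(1 − 1/γ²) = √(1 − 0.0200111) = √0.9799889 = 0.9899.

0.9899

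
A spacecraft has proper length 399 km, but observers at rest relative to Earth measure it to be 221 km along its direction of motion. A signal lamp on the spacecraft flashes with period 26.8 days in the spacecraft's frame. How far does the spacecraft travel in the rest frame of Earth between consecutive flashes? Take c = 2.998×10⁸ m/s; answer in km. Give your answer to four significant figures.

From L = L₀/γ: γ = 399/221 = 1.80543.
β = √(1 − 1/γ²) = 0.83259. Lab-frame period = γτ = 1.80543×26.8 days = 48.386 days. Distance = βc × γτ = 0.83259 × 2.998×10⁸ m/s × 4180550.4 s = 1.0435×10^15 m = 1.044×10^12 km.

1.044×10^12 km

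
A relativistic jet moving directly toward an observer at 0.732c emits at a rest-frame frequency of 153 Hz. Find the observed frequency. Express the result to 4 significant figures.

389.0 Hz

Relativistic Doppler (source moving toward): f_obs = f_src · √((1+β)/(1−β)).
With β = 0.732: factor = √(1.732/0.268) = 2.5422.
f_obs = 153 × 2.5422 = 389.0 Hz.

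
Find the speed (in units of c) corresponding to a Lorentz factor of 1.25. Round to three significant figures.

0.600c

β = √(1 − 1/γ²) = √(1 − 1/1.5625) = √0.36 = 0.600.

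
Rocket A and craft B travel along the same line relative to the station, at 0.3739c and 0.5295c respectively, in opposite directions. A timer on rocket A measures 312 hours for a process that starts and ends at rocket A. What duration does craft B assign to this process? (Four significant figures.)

Speed of rocket A in craft B's frame: u = (v_A + v_B)/(1 + v_A v_B/c²) = (0.3739 + 0.5295)/(1 + 0.3739×0.5295) = 0.9034/1.19798005 = 0.7541; |u| = 0.7541c.
At |u| = 0.7541c, γ = (1 − 0.568667)^(−1/2) = 1.5226.
The clock on rocket A records proper time, so craft B measures Δt = γΔτ = 1.5226 × 312 = 475.1 hours.

475.1 hours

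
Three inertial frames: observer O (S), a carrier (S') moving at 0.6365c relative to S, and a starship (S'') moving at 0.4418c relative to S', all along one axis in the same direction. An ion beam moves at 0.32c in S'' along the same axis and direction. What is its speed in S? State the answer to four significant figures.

First combine the ion beam and starship (S''→S'): u₁ = (0.32 + 0.4418)/(1 + 0.32×0.4418) = 0.7618/1.141376 = 0.66744.
Then combine with the carrier (S'→S): u = (0.66744 + 0.6365)/(1 + 0.66744×0.6365) = 1.30394/1.42482556 = 0.91516.

0.9152c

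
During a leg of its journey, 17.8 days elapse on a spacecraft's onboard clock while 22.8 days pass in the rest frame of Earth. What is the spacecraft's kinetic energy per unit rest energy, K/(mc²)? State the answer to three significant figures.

0.281

From Δt = γΔτ: γ = 22.8/17.8 = 1.2809.
Since K = (γ−1)mc², K/(mc²) = 1.2809 − 1 = 0.281.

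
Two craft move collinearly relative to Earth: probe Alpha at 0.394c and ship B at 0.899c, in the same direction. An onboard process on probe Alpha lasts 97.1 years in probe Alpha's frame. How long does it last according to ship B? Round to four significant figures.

155.8 years

Speed of probe Alpha in ship B's frame: u = (v_A − v_B)/(1 − v_A v_B/c²) = (0.394 − 0.899)/(1 − 0.394×0.899) = −0.505/0.645794 = −0.78198; |u| = 0.78198c.
At |u| = 0.78198c, γ = (1 − 0.611493)^(−1/2) = 1.6044.
The clock on probe Alpha records proper time, so ship B measures Δt = γΔτ = 1.6044 × 97.1 = 155.8 years.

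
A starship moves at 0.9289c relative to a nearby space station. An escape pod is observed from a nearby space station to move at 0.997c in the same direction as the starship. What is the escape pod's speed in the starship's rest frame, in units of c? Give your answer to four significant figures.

0.9217c

Transform to the starship's frame: u' = (u − v)/(1 − uv/c²).
u' = (0.997 − 0.9289)/(1 − 0.997×0.9289) = 0.0681/0.0738867 = 0.92168.
Speed in the starship's frame: 0.9217c (in the same direction).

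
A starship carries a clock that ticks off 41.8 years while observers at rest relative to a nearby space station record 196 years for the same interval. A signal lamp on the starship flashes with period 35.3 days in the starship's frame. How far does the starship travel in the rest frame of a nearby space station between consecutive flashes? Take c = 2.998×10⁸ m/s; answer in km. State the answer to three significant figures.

4.19×10^12 km

From Δt = γΔτ: γ = 196/41.8 = 4.689.
β = √(1 − 1/γ²) = 0.97699. Lab-frame period = γτ = 4.689×35.3 days = 165.52 days. Distance = βc × γτ = 0.97699 × 2.998×10⁸ m/s × 14300928 s = 4.1888×10^15 m = 4.19×10^12 km.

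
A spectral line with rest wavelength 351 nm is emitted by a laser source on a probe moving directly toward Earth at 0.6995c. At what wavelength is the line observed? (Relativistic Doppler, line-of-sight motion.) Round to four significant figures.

147.6 nm

Relativistic Doppler for wavelength: λ_obs = λ_src · √((1−β)/(1+β)).
With β = 0.6995: factor = √(0.3005/1.6995) = 0.4205.
λ_obs = 351 × 0.4205 = 147.6 nm.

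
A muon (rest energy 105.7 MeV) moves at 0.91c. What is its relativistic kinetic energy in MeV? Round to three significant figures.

149 MeV

With β = 0.91, γ = 1/√(1 − 0.91²) = 1/√0.1719 = 2.4119.
Kinetic energy: K = (γ − 1)mc² = (2.4119 − 1) × 105.7 MeV = 1.4119 × 105.7 = 149 MeV.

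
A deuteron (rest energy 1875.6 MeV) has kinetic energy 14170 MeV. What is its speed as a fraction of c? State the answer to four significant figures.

K = (γ−1)mc², so γ = 1 + 14170/1875.6 = 8.5549.
Then v/c = √(1 − γ⁻²) = √(1 − 0.0136638) = √0.9863362 = 0.9931.

0.9931c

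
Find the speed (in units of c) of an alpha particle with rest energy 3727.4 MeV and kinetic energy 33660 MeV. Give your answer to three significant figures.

0.995c

γ = 1 + K/(mc²) = 1 + 33660/3727.4 = 10.03.
β = √(1 − 1/γ²) = √(1 − 0.00994027) = √0.99005973 = 0.995.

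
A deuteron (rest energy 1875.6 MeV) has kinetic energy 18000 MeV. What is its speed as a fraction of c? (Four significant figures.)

0.9955c

γ = 1 + K/(mc²) = 1 + 18000/1875.6 = 10.597.
β = √(1 − 1/γ²) = √(1 − 0.008905) = √0.991095 = 0.9955.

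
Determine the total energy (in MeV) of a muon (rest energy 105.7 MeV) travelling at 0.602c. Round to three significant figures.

132 MeV

γ = 1/√(1 − β²) = 1/√(1 − 0.362404) = 1/√0.637596 = 1/0.798496 = 1.2524.
Total energy: E = γmc² = 1.2524 × 105.7 MeV = 132 MeV.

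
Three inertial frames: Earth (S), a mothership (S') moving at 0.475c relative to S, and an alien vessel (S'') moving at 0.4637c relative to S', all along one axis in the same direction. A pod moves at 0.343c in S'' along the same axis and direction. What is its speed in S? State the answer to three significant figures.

0.880c

Compose velocities in two stages. Stage 1 (into S'): u₁ = (0.343+0.4637)/(1+0.343×0.4637) = 0.696.
Stage 2 (into S): u = (0.696+0.475)/(1+0.696×0.475) = 0.88005, so the speed is 0.880c.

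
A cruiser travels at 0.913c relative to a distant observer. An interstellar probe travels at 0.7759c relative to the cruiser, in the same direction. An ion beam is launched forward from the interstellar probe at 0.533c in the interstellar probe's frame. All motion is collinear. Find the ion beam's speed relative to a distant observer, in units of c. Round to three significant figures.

0.997c

Apply u = (u'+v)/(1+u'v) twice. Ion beam in the cruiser frame: (0.533+0.7759)/(1+0.533·0.7759) = 1.3089/1.4135547 = 0.92596c.
That velocity, transformed to the rest frame of a distant observer: (0.92596+0.913)/(1+0.92596·0.913) = 1.83896/1.84540148 = 0.99651c.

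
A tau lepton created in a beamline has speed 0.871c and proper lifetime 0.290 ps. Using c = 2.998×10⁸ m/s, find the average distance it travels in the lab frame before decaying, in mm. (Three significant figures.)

0.154 mm

γ = 1/√(1 − β²) = 1/√(1 − 0.758641) = 1/√0.241359 = 1/0.491283 = 2.0355.
Lab-frame lifetime: Δt = γτ = 2.0355 × 0.290 ps = 0.59029 ps.
Distance: d = vΔt = 0.871 × 2.998×10⁸ m/s × 5.9029×10^-13 s = 1.54×10^-4 m = 0.154 mm.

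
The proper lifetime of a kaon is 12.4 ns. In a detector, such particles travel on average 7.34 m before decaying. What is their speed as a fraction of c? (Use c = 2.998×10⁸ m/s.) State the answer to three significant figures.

Let x = d/(cτ) = 7.340 m / (2.998×10⁸ m/s × 1.240×10^-8 s) = 1.9744. Since d = βγcτ, x = βγ = β/√(1−β²).
Solving: β² = x²/(1+x²) = 3.89826/4.89826 = 0.795846, so β = 0.892.

0.892c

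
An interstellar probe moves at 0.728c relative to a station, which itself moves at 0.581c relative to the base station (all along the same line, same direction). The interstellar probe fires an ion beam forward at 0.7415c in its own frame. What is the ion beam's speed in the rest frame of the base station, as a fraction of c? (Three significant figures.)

Apply u = (u'+v)/(1+u'v) twice. Ion beam in the station frame: (0.7415+0.728)/(1+0.7415·0.728) = 1.4695/1.539812 = 0.95434c.
That velocity, transformed to the rest frame of the base station: (0.95434+0.581)/(1+0.95434·0.581) = 1.53534/1.55447154 = 0.98769c.

0.988c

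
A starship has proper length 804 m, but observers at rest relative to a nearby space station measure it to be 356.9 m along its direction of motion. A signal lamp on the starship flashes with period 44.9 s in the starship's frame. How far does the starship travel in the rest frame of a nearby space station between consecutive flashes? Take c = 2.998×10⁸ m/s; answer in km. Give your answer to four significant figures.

Length contraction gives γ = L₀/L = 804/356.9 = 2.25273.
β = √(1 − 1/γ²) = 0.89607. Lab-frame period = γτ = 2.25273×44.9 s = 101.15 s. Distance = βc × γτ = 0.89607 × 2.998×10⁸ m/s × 101.15 s = 2.7173×10^10 m = 2.717×10^7 km.

2.717×10^7 km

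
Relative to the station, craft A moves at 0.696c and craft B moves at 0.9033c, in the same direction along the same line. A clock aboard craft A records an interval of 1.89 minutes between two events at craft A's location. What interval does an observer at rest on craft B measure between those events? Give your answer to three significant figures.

The velocity of craft A relative to craft B is (0.696 − 0.9033)c / (1 − 0.696×0.9033) = −0.5583c; relative speed 0.5583c.
γ for this relative speed: γ = 1/√(1 − 0.311699) = 1.2053.
Craft A's interval is proper; time dilation gives Δt_B = γΔτ = 1.2053 × 1.89 minutes = 2.28 minutes.

2.28 minutes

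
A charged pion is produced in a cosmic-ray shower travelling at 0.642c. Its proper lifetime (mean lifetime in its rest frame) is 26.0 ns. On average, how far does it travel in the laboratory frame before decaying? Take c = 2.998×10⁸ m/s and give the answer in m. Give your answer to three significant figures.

6.53 m

With β = 0.642, γ = 1/√(1 − 0.642²) = 1/√0.587836 = 1.3043.
Lab-frame lifetime: Δt = γτ = 1.3043 × 26.0 ns = 33.912 ns.
Distance: d = vΔt = 0.642 × 2.998×10⁸ m/s × 3.3912×10^-8 s = 6.53 m.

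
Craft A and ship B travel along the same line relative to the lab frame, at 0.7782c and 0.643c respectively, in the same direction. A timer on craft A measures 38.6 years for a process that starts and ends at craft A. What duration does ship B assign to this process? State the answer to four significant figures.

40.10 years

The velocity of craft A relative to ship B is (0.7782 − 0.643)c / (1 − 0.7782×0.643) = 0.27061c; relative speed 0.27061c.
γ for this relative speed: γ = 1/√(1 − 0.0732298) = 1.0388.
The clock on craft A records proper time, so ship B measures Δt = γΔτ = 1.0388 × 38.6 = 40.10 years.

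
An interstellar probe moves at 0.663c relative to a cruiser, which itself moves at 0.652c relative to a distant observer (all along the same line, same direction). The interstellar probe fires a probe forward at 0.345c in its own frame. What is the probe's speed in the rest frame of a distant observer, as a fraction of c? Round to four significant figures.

Compose velocities in two stages. Stage 1 (into S'): u₁ = (0.345+0.663)/(1+0.345×0.663) = 0.82036.
Stage 2 (into S): u = (0.82036+0.652)/(1+0.82036×0.652) = 0.95927, so the speed is 0.9593c.

0.9593c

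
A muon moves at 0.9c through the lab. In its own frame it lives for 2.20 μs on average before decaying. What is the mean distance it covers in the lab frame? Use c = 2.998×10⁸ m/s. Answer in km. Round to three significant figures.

1.36 km

γ = 1/√(1 − β²) = 1/√(1 − 0.81) = 1/√0.19 = 1/0.43589 = 2.2942.
Lab-frame lifetime: Δt = γτ = 2.2942 × 2.20 μs = 5.0472 μs.
Distance: d = vΔt = 0.9 × 2.998×10⁸ m/s × 5.0472×10^-6 s = 1360 m = 1.36 km.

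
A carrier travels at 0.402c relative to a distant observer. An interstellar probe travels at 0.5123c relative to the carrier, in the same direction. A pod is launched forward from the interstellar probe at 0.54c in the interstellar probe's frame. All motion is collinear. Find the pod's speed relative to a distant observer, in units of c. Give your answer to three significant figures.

First combine the pod and interstellar probe (S''→S'): u₁ = (0.54 + 0.5123)/(1 + 0.54×0.5123) = 1.0523/1.276642 = 0.82427.
Then combine with the carrier (S'→S): u = (0.82427 + 0.402)/(1 + 0.82427×0.402) = 1.22627/1.33135654 = 0.92107.

0.921c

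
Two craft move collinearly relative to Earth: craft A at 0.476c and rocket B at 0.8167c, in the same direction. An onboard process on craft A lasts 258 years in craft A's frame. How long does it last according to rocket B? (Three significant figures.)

311 years

The velocity of craft A relative to rocket B is (0.476 − 0.8167)c / (1 − 0.476×0.8167) = −0.55738c; relative speed 0.55738c.
At |u| = 0.55738c, γ = (1 − 0.310672)^(−1/2) = 1.2044.
The clock on craft A records proper time, so rocket B measures Δt = γΔτ = 1.2044 × 258 = 311 years.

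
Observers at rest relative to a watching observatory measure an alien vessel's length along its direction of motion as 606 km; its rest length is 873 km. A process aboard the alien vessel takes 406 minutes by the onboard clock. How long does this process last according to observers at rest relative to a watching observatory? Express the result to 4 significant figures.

584.9 minutes

γ = L₀/L = 873/606 = 1.44059.
Δt = γΔτ = 1.44059 × 406 = 584.9 minutes.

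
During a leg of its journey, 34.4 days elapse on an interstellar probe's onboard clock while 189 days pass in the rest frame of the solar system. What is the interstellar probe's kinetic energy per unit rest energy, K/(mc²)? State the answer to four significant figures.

γ = Δt/Δτ = 189/34.4 = 5.49419.
Since K = (γ−1)mc², K/(mc²) = 5.49419 − 1 = 4.494.

4.494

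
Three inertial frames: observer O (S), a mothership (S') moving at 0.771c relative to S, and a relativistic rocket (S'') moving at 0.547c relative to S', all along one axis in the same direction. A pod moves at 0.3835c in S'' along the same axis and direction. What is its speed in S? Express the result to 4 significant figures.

0.9668c

Compose velocities in two stages. Stage 1 (into S'): u₁ = (0.3835+0.547)/(1+0.3835×0.547) = 0.76915.
Stage 2 (into S): u = (0.76915+0.771)/(1+0.76915×0.771) = 0.96681, so the speed is 0.9668c.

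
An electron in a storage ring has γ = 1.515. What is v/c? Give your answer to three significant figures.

β = √(1 − 1/γ²) = √(1 − 1/2.295225) = √0.564313 = 0.751.

0.751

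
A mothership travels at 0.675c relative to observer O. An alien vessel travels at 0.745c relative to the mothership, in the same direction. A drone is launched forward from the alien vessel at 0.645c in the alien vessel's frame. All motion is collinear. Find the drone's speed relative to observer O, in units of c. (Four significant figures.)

0.9878c

Apply u = (u'+v)/(1+u'v) twice. Drone in the mothership frame: (0.645+0.745)/(1+0.645·0.745) = 1.39/1.480525 = 0.93886c.
That velocity, transformed to the rest frame of observer O: (0.93886+0.675)/(1+0.93886·0.675) = 1.61386/1.6337305 = 0.98784c.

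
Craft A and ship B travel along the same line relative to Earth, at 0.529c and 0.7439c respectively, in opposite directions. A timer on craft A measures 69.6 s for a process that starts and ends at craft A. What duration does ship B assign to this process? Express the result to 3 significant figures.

Speed of craft A in ship B's frame: u = (v_A + v_B)/(1 + v_A v_B/c²) = (0.529 + 0.7439)/(1 + 0.529×0.7439) = 1.2729/1.3935231 = 0.91344; |u| = 0.91344c.
At |u| = 0.91344c, γ = (1 − 0.834373)^(−1/2) = 2.4572.
Craft A's interval is proper; time dilation gives Δt_B = γΔτ = 2.4572 × 69.6 s = 171 s.

171 s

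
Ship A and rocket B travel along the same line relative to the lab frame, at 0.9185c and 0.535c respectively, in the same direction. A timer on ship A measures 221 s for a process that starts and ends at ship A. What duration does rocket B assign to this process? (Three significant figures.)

336 s

The velocity of ship A relative to rocket B is (0.9185 − 0.535)c / (1 − 0.9185×0.535) = 0.75403c; relative speed 0.75403c.
γ for this relative speed: γ = 1/√(1 − 0.568561) = 1.5224.
The clock on ship A records proper time, so rocket B measures Δt = γΔτ = 1.5224 × 221 = 336 s.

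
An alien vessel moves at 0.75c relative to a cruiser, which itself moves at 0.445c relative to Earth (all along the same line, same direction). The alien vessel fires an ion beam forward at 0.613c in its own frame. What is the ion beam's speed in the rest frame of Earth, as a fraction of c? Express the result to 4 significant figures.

0.9740c

First combine the ion beam and alien vessel (S''→S'): u₁ = (0.613 + 0.75)/(1 + 0.613×0.75) = 1.363/1.45975 = 0.93372.
Then combine with the cruiser (S'→S): u = (0.93372 + 0.445)/(1 + 0.93372×0.445) = 1.37872/1.4155054 = 0.97401.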